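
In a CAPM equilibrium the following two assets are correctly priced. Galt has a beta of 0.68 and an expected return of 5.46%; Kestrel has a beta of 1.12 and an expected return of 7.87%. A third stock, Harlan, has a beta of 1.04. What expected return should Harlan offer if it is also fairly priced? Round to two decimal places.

7.43%

MRP (SML slope) = (7.87% − 5.46%) / (1.12 − 0.68) = 2.41% / 0.44 = 5.4773%
R_f (intercept) = 5.46% − 0.68 × 5.4773% = 1.7354%
E(R_Harlan) = R_f + β × MRP = 1.7354% + 1.04 × 5.4773% = 7.43%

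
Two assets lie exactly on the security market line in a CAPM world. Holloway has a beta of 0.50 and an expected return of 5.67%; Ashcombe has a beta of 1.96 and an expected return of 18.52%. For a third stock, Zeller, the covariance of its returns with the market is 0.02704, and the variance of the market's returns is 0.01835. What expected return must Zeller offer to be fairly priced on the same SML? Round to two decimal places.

MRP = (18.52% − 5.67%) / (1.96 − 0.50) = 8.8014%
R_f = 5.67% − 0.50 × 8.8014% = 1.2693%
β_Zeller = Cov / Var(R_m) = 0.02704 / 0.01835 = 1.4736
E(R_Zeller) = R_f + β × MRP = 1.2693% + 1.4736 × 8.8014% = 14.24%

14.24%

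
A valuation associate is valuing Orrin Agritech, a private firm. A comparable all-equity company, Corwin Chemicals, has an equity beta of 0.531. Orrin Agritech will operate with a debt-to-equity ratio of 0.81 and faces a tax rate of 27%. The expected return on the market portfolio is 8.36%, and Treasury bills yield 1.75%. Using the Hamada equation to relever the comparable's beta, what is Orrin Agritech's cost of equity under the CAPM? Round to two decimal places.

β_L = β_U × [1 + (1 − t)(D/E)] = 0.531 × [1 + (1 − 0.27) × 0.81]
    = 0.531 × [1 + 0.73 × 0.81] = 0.531 × 1.5913 = 0.8450
MRP = 8.36% − 1.75% = 6.61%
E(R) = R_f + β_L × MRP = 1.75% + 0.8450 × 6.61% = 7.34%

7.34%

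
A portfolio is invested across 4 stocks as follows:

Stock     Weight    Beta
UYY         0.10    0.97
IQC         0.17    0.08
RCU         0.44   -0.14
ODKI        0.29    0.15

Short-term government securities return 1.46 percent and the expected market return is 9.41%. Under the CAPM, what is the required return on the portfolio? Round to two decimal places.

β_P = Σ w_i β_i = 0.10×0.97 + 0.17×0.08 + 0.44×-0.14 + 0.29×0.15 = 0.0925
MRP = 9.41% − 1.46% = 7.95%
E(R_P) = R_f + β_P × MRP = 1.46% + 0.0925 × 7.95% = 2.20%

2.20%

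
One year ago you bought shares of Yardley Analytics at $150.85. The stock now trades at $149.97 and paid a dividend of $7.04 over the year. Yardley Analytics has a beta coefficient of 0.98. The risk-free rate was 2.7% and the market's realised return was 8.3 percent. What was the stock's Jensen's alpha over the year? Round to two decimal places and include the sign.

Realised HPR = (P1 + D1 − P0) / P0 = (149.97 + 7.04 − 150.85) / 150.85 = 6.16 / 150.85 = 4.0835%
MRP = 8.3% − 2.7% = 5.60%
CAPM required = R_f + β·MRP = 2.7% + 0.98 × 5.6% = 8.1880%
α = realised − required = 4.0835% − 8.1880% = -4.10%

-4.10%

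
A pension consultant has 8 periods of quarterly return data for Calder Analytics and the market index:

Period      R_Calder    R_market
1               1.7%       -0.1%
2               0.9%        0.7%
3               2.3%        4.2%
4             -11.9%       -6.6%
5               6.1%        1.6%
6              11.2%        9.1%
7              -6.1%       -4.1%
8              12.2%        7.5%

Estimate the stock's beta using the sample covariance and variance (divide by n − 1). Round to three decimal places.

1.449

Mean R_i = (1.7 + 0.9 + 2.3 − 11.9 + 6.1 + 11.2 − 6.1 + 12.2) / 8 = 2.0500%
Mean R_m = (-0.1 + 0.7 + 4.2 − 6.6 + 1.6 + 9.1 − 4.1 + 7.5) / 8 = 1.5375%
Σ(R_i − R̄_i)(R_m − R̄_m) = 291.6350  ⇒  Cov = 291.6350 / 7 = 41.6621
Σ(R_m − R̄_m)² = 201.2188  ⇒  Var(R_m) = 201.2188 / 7 = 28.7455
β = Cov / Var(R_m) = 41.6621 / 28.7455 = 1.4493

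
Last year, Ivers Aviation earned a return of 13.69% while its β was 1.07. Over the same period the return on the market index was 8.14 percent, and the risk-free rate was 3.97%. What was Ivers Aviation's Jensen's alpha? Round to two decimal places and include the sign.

Market excess return = 8.14% − 3.97% = 4.17%
CAPM benchmark = R_f + β(R_m − R_f) = 3.97% + 1.07 × 4.17% = 8.4319%
α = actual − benchmark = 13.69% − 8.4319% = +5.26%

+5.26%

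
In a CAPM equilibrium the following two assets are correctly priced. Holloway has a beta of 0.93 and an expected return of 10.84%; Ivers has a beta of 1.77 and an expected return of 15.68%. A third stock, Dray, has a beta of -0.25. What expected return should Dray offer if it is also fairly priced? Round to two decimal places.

MRP (SML slope) = (15.68% − 10.84%) / (1.77 − 0.93) = 4.84% / 0.84 = 5.7619%
R_f (intercept) = 10.84% − 0.93 × 5.7619% = 5.4814%
E(R_Dray) = R_f + β × MRP = 5.4814% + -0.25 × 5.7619% = 4.04%

4.04%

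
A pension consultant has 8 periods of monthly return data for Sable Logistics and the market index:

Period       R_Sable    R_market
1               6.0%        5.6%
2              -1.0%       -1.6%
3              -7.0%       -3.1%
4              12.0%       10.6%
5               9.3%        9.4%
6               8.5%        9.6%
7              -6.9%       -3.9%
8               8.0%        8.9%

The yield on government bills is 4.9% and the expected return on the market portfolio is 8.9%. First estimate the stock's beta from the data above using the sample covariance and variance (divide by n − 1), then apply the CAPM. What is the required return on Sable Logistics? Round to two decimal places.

Mean R_i = (6.0 − 1.0 − 7.0 + 12.0 + 9.3 + 8.5 − 6.9 + 8.0) / 8 = 3.6125%
Mean R_m = (5.6 − 1.6 − 3.1 + 10.6 + 9.4 + 9.6 − 3.9 + 8.9) / 8 = 4.4375%
Σ(R_i − R̄_i)(R_m − R̄_m) = 322.9863  ⇒  Cov = 322.9863 / 7 = 46.1409
Σ(R_m − R̄_m)² = 273.2988  ⇒  Var(R_m) = 273.2988 / 7 = 39.0427
β = Cov / Var(R_m) = 46.1409 / 39.0427 = 1.1818
MRP = 8.9% − 4.9% = 4.00%
E(R) = R_f + β × MRP = 4.9% + 1.1818 × 4.0% = 9.63%

9.63%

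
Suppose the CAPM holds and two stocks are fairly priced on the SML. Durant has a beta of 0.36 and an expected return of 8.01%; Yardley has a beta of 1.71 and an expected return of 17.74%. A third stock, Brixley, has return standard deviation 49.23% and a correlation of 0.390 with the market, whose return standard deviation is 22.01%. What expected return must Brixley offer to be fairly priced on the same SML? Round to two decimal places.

11.70%

MRP = (17.74% − 8.01%) / (1.71 − 0.36) = 7.2074%
R_f = 8.01% − 0.36 × 7.2074% = 5.4153%
β_Brixley = ρ·σ_i/σ_m = 0.390 × 49.23 / 22.01 = 0.8723
E(R_Brixley) = R_f + β × MRP = 5.4153% + 0.8723 × 7.2074% = 11.70%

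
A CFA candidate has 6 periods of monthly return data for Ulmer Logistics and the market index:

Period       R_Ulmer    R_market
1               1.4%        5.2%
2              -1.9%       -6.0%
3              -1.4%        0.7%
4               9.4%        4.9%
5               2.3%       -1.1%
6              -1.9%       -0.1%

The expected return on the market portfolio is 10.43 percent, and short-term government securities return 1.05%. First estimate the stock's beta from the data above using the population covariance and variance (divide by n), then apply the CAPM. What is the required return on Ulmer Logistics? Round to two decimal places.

Mean R_i = (1.4 − 1.9 − 1.4 + 9.4 + 2.3 − 1.9) / 6 = 1.3167%
Mean R_m = (5.2 − 6.0 + 0.7 + 4.9 − 1.1 − 0.1) / 6 = 0.6000%
Σ(R_i − R̄_i)(R_m − R̄_m) = 56.6800  ⇒  Cov = 56.6800 / 6 = 9.4467
Σ(R_m − R̄_m)² = 86.6000  ⇒  Var(R_m) = 86.6000 / 6 = 14.4333
β = Cov / Var(R_m) = 9.4467 / 14.4333 = 0.6545
MRP = 10.43% − 1.05% = 9.38%
E(R) = R_f + β × MRP = 1.05% + 0.6545 × 9.38% = 7.19%

7.19%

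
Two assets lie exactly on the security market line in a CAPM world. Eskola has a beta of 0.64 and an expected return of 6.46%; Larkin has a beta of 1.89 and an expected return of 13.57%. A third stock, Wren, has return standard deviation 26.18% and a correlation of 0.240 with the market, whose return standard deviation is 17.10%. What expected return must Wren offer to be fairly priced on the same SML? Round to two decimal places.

MRP = (13.57% − 6.46%) / (1.89 − 0.64) = 5.6880%
R_f = 6.46% − 0.64 × 5.6880% = 2.8197%
β_Wren = ρ·σ_i/σ_m = 0.240 × 26.18 / 17.10 = 0.3674
E(R_Wren) = R_f + β × MRP = 2.8197% + 0.3674 × 5.6880% = 4.91%

4.91%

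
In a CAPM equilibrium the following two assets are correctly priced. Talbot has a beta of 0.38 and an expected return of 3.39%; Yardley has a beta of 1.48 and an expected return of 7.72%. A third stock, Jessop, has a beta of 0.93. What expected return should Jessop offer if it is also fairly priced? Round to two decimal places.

MRP (SML slope) = (7.72% − 3.39%) / (1.48 − 0.38) = 4.33% / 1.10 = 3.9364%
R_f (intercept) = 3.39% − 0.38 × 3.9364% = 1.8942%
E(R_Jessop) = R_f + β × MRP = 1.8942% + 0.93 × 3.9364% = 5.56%

5.56%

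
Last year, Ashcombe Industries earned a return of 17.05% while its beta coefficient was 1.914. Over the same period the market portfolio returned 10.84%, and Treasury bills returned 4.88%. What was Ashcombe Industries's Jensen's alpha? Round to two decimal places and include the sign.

Market excess return = 10.84% − 4.88% = 5.96%
CAPM benchmark = R_f + β(R_m − R_f) = 4.88% + 1.914 × 5.96% = 16.28744%
α = actual − benchmark = 17.05% − 16.28744% = +0.76%

+0.76%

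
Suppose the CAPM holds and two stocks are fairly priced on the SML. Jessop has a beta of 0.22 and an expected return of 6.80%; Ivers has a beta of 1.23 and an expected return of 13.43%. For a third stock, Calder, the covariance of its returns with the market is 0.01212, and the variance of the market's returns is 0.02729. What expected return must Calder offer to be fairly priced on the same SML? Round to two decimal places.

8.27%

MRP = (13.43% − 6.80%) / (1.23 − 0.22) = 6.5644%
R_f = 6.80% − 0.22 × 6.5644% = 5.3558%
β_Calder = Cov / Var(R_m) = 0.01212 / 0.02729 = 0.4441
E(R_Calder) = R_f + β × MRP = 5.3558% + 0.4441 × 6.5644% = 8.27%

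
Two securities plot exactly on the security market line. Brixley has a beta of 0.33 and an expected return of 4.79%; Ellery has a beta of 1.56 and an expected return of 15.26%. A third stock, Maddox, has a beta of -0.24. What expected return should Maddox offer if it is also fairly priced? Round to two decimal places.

-0.06%

MRP (SML slope) = (15.26% − 4.79%) / (1.56 − 0.33) = 10.47% / 1.23 = 8.5122%
R_f (intercept) = 4.79% − 0.33 × 8.5122% = 1.9810%
E(R_Maddox) = R_f + β × MRP = 1.9810% + -0.24 × 8.5122% = -0.06%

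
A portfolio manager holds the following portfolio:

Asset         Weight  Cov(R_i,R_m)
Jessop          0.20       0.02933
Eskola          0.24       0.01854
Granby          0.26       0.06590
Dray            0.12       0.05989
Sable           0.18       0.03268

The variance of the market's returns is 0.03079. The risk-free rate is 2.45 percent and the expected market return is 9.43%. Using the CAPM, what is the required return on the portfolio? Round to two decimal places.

11.64%

β_Jessop = 0.02933 / 0.03079 = 0.9526
β_Eskola = 0.01854 / 0.03079 = 0.6021
β_Granby = 0.06590 / 0.03079 = 2.1403
β_Dray = 0.05989 / 0.03079 = 1.9451
β_Sable = 0.03268 / 0.03079 = 1.0614
β_P = Σ w_i β_i = 0.20×0.9526 + 0.24×0.6021 + 0.26×2.1403 + 0.12×1.9451 + 0.18×1.0614 = 1.3160
MRP = 9.43% − 2.45% = 6.98%
E(R_P) = R_f + β_P × MRP = 2.45% + 1.3160 × 6.98% = 11.64%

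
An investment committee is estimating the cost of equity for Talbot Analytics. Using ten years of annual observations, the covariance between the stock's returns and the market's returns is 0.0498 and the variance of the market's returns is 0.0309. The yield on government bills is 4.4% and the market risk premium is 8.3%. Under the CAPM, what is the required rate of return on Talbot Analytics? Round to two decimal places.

β = Cov(R_i, R_m) / Var(R_m) = 0.0498 / 0.0309 = 1.6117
E(R) = R_f + β × MRP = 4.4% + 1.6117 × 8.3% = 17.78%

17.78%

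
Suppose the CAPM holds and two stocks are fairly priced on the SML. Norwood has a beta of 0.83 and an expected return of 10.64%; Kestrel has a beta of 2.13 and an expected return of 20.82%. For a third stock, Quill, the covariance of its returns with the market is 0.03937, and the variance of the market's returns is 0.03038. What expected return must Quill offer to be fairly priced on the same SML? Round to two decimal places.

MRP = (20.82% − 10.64%) / (2.13 − 0.83) = 7.8308%
R_f = 10.64% − 0.83 × 7.8308% = 4.1404%
β_Quill = Cov / Var(R_m) = 0.03937 / 0.03038 = 1.2959
E(R_Quill) = R_f + β × MRP = 4.1404% + 1.2959 × 7.8308% = 14.29%

14.29%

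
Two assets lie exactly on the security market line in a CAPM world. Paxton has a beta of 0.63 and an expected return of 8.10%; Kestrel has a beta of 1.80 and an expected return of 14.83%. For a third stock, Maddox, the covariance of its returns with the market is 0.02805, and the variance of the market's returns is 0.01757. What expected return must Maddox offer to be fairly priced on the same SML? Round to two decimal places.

13.66%

MRP = (14.83% − 8.10%) / (1.80 − 0.63) = 5.7521%
R_f = 8.10% − 0.63 × 5.7521% = 4.4762%
β_Maddox = Cov / Var(R_m) = 0.02805 / 0.01757 = 1.5965
E(R_Maddox) = R_f + β × MRP = 4.4762% + 1.5965 × 5.7521% = 13.66%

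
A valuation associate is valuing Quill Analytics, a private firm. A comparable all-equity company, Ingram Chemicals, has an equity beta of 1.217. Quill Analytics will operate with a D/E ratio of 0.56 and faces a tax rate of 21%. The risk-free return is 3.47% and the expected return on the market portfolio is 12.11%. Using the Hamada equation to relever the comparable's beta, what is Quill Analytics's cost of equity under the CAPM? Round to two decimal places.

β_L = β_U × [1 + (1 − t)(D/E)] = 1.217 × [1 + (1 − 0.21) × 0.56]
    = 1.217 × [1 + 0.79 × 0.56] = 1.217 × 1.4424 = 1.7554
MRP = 12.11% − 3.47% = 8.64%
E(R) = R_f + β_L × MRP = 3.47% + 1.7554 × 8.64% = 18.64%

18.64%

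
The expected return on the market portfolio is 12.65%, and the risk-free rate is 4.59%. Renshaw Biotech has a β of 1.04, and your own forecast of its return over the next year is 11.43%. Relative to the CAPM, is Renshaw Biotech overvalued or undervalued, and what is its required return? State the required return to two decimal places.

Overvalued; required return 12.97%

MRP = 12.65% − 4.59% = 8.06%
Required return = R_f + β·MRP = 4.59% + 1.04 × 8.06% = 12.97%
Forecast 11.43% < required 12.97% → the stock plots below the SML → overvalued.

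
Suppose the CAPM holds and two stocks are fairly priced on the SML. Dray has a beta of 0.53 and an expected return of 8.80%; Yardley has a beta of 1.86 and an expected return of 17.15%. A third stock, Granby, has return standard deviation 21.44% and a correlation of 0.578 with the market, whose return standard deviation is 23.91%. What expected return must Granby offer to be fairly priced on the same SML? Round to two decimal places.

MRP = (17.15% − 8.80%) / (1.86 − 0.53) = 6.2782%
R_f = 8.80% − 0.53 × 6.2782% = 5.4726%
β_Granby = ρ·σ_i/σ_m = 0.578 × 21.44 / 23.91 = 0.5183
E(R_Granby) = R_f + β × MRP = 5.4726% + 0.5183 × 6.2782% = 8.73%

8.73%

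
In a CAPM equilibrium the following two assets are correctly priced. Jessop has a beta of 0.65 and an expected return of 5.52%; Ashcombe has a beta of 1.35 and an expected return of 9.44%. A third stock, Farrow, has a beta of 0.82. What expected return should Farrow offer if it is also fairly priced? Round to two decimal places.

MRP (SML slope) = (9.44% − 5.52%) / (1.35 − 0.65) = 3.92% / 0.70 = 5.6000%
R_f (intercept) = 5.52% − 0.65 × 5.6000% = 1.8800%
E(R_Farrow) = R_f + β × MRP = 1.8800% + 0.82 × 5.6000% = 6.47%

6.47%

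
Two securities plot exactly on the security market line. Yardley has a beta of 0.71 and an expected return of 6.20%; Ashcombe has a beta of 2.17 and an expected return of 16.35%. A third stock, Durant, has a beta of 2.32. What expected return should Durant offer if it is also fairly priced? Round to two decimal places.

MRP (SML slope) = (16.35% − 6.20%) / (2.17 − 0.71) = 10.15% / 1.46 = 6.9521%
R_f (intercept) = 6.20% − 0.71 × 6.9521% = 1.2640%
E(R_Durant) = R_f + β × MRP = 1.2640% + 2.32 × 6.9521% = 17.39%

17.39%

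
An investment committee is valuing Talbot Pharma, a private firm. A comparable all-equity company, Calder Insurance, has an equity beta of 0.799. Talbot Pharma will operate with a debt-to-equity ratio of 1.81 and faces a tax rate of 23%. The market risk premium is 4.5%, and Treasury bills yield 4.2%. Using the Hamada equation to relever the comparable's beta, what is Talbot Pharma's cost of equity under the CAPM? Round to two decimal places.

β_L = β_U × [1 + (1 − t)(D/E)] = 0.799 × [1 + (1 − 0.23) × 1.81]
    = 0.799 × [1 + 0.77 × 1.81] = 0.799 × 2.3937 = 1.9126
E(R) = R_f + β_L × MRP = 4.2% + 1.9126 × 4.5% = 12.81%

12.81%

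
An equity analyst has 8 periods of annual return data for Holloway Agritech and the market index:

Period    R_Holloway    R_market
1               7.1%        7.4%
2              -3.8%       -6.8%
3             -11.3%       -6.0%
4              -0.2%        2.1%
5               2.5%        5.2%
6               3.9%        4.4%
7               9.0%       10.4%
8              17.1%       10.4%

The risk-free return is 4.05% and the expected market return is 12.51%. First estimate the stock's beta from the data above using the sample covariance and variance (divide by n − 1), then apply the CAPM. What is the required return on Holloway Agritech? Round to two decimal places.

Mean R_i = (7.1 − 3.8 − 11.3 − 0.2 + 2.5 + 3.9 + 9.0 + 17.1) / 8 = 3.0375%
Mean R_m = (7.4 − 6.8 − 6.0 + 2.1 + 5.2 + 4.4 + 10.4 + 10.4) / 8 = 3.3875%
Σ(R_i − R̄_i)(R_m − R̄_m) = 365.0438  ⇒  Cov = 365.0438 / 7 = 52.1491
Σ(R_m − R̄_m)² = 312.3288  ⇒  Var(R_m) = 312.3288 / 7 = 44.6184
β = Cov / Var(R_m) = 52.1491 / 44.6184 = 1.1688
MRP = 12.51% − 4.05% = 8.46%
E(R) = R_f + β × MRP = 4.05% + 1.1688 × 8.46% = 13.94%

13.94%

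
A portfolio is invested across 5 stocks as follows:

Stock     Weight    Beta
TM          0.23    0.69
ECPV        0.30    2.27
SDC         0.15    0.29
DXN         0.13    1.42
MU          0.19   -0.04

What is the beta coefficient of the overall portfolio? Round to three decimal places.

1.060

β_P = Σ w_i β_i = 0.23×0.69 + 0.30×2.27 + 0.15×0.29 + 0.13×1.42 + 0.19×-0.04 = 1.0602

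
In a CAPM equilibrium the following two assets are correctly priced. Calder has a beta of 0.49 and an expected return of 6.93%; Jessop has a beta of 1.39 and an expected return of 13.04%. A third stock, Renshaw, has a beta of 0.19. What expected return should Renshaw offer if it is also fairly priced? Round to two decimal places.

MRP (SML slope) = (13.04% − 6.93%) / (1.39 − 0.49) = 6.11% / 0.90 = 6.7889%
R_f (intercept) = 6.93% − 0.49 × 6.7889% = 3.6034%
E(R_Renshaw) = R_f + β × MRP = 3.6034% + 0.19 × 6.7889% = 4.89%

4.89%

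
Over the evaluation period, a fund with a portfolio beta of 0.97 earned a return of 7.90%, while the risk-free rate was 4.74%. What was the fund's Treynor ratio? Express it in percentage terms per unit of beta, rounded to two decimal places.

Treynor = (R_P − R_f) / β_P = (7.90% − 4.74%) / 0.9700 = 3.16% / 0.9700 = 3.26%

3.26%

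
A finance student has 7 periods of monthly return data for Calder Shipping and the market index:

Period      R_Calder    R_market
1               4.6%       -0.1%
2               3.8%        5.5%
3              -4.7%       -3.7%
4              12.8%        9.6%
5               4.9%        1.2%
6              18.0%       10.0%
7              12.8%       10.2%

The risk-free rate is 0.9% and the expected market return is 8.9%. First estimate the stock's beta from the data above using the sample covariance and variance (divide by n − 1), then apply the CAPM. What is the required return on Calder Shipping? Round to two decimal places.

Mean R_i = (4.6 + 3.8 − 4.7 + 12.8 + 4.9 + 18.0 + 12.8) / 7 = 7.4571%
Mean R_m = (-0.1 + 5.5 − 3.7 + 9.6 + 1.2 + 10.0 + 10.2) / 7 = 4.6714%
Σ(R_i − R̄_i)(R_m − R̄_m) = 233.3014  ⇒  Cov = 233.3014 / 6 = 38.8836
Σ(R_m − R̄_m)² = 188.8343  ⇒  Var(R_m) = 188.8343 / 6 = 31.4724
β = Cov / Var(R_m) = 38.8836 / 31.4724 = 1.2355
MRP = 8.9% − 0.9% = 8.00%
E(R) = R_f + β × MRP = 0.9% + 1.2355 × 8.0% = 10.78%

10.78%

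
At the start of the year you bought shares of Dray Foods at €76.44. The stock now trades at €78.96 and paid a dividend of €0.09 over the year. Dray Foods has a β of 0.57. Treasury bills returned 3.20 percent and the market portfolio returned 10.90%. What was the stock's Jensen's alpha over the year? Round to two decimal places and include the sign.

-4.17%

Realised HPR = (P1 + D1 − P0) / P0 = (78.96 + 0.09 − 76.44) / 76.44 = 2.61 / 76.44 = 3.4144%
MRP = 10.90% − 3.20% = 7.70%
CAPM required = R_f + β·MRP = 3.20% + 0.57 × 7.70% = 7.5890%
α = realised − required = 3.4144% − 7.5890% = -4.17%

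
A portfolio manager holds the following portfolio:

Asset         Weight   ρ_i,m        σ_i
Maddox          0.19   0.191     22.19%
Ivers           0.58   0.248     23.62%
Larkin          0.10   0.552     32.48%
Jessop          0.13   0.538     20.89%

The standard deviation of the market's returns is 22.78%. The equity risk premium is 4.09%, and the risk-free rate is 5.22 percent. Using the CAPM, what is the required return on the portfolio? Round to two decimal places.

β_Maddox = 0.191 × 22.19% / 22.78% = 0.1861
β_Ivers = 0.248 × 23.62% / 22.78% = 0.2571
β_Larkin = 0.552 × 32.48% / 22.78% = 0.7870
β_Jessop = 0.538 × 20.89% / 22.78% = 0.4934
β_P = Σ w_i β_i = 0.19×0.1861 + 0.58×0.2571 + 0.10×0.7870 + 0.13×0.4934 = 0.3273
E(R_P) = R_f + β_P × MRP = 5.22% + 0.3273 × 4.09% = 6.56%

6.56%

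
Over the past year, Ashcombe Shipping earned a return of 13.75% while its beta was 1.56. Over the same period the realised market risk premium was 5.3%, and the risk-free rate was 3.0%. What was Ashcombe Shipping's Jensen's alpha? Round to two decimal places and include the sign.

+2.48%

CAPM benchmark = R_f + β(R_m − R_f) = 3.0% + 1.56 × 5.3% = 11.2680%
α = actual − benchmark = 13.75% − 11.2680% = +2.48%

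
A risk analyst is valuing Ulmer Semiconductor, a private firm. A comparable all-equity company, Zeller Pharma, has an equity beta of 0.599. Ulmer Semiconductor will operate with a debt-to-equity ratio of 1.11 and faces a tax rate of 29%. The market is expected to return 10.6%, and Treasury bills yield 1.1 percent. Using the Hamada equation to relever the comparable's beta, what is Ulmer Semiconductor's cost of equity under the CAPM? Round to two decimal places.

11.28%

β_L = β_U × [1 + (1 − t)(D/E)] = 0.599 × [1 + (1 − 0.29) × 1.11]
    = 0.599 × [1 + 0.71 × 1.11] = 0.599 × 1.7881 = 1.0711
MRP = 10.6% − 1.1% = 9.50%
E(R) = R_f + β_L × MRP = 1.1% + 1.0711 × 9.5% = 11.28%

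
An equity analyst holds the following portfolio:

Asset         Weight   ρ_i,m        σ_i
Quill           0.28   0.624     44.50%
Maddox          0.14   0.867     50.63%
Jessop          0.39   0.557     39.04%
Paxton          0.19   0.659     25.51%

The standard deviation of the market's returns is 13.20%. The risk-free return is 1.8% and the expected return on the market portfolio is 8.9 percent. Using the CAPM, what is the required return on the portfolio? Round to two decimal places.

β_Quill = 0.624 × 44.50% / 13.20% = 2.1036
β_Maddox = 0.867 × 50.63% / 13.20% = 3.3255
β_Jessop = 0.557 × 39.04% / 13.20% = 1.6474
β_Paxton = 0.659 × 25.51% / 13.20% = 1.2736
β_P = Σ w_i β_i = 0.28×2.1036 + 0.14×3.3255 + 0.39×1.6474 + 0.19×1.2736 = 1.9390
MRP = 8.9% − 1.8% = 7.10%
E(R_P) = R_f + β_P × MRP = 1.8% + 1.9390 × 7.1% = 15.57%

15.57%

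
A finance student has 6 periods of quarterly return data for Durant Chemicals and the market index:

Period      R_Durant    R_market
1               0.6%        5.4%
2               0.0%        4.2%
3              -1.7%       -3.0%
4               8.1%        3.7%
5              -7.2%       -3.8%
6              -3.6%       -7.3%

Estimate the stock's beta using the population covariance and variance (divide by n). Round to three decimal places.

Mean R_i = (0.6 + 0.0 − 1.7 + 8.1 − 7.2 − 3.6) / 6 = -0.6333%
Mean R_m = (5.4 + 4.2 − 3.0 + 3.7 − 3.8 − 7.3) / 6 = -0.1333%
Σ(R_i − R̄_i)(R_m − R̄_m) = 91.4433  ⇒  Cov = 91.4433 / 6 = 15.2406
Σ(R_m − R̄_m)² = 137.1133  ⇒  Var(R_m) = 137.1133 / 6 = 22.8522
β = Cov / Var(R_m) = 15.2406 / 22.8522 = 0.6669

0.667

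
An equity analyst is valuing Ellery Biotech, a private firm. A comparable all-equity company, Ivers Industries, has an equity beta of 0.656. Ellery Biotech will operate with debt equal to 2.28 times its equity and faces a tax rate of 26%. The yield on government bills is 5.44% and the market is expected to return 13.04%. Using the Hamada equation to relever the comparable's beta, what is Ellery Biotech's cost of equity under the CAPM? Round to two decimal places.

β_L = β_U × [1 + (1 − t)(D/E)] = 0.656 × [1 + (1 − 0.26) × 2.28]
    = 0.656 × [1 + 0.74 × 2.28] = 0.656 × 2.6872 = 1.7628
MRP = 13.04% − 5.44% = 7.60%
E(R) = R_f + β_L × MRP = 5.44% + 1.7628 × 7.60% = 18.84%

18.84%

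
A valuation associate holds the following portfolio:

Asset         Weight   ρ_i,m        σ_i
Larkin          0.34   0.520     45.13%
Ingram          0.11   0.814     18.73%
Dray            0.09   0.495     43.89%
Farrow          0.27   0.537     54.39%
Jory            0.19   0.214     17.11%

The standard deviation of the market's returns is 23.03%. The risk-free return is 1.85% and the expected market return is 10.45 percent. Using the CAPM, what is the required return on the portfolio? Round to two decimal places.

9.39%

β_Larkin = 0.520 × 45.13% / 23.03% = 1.0190
β_Ingram = 0.814 × 18.73% / 23.03% = 0.6620
β_Dray = 0.495 × 43.89% / 23.03% = 0.9434
β_Farrow = 0.537 × 54.39% / 23.03% = 1.2682
β_Jory = 0.214 × 17.11% / 23.03% = 0.1590
β_P = Σ w_i β_i = 0.34×1.0190 + 0.11×0.6620 + 0.09×0.9434 + 0.27×1.2682 + 0.19×0.1590 = 0.8768
MRP = 10.45% − 1.85% = 8.60%
E(R_P) = R_f + β_P × MRP = 1.85% + 0.8768 × 8.60% = 9.39%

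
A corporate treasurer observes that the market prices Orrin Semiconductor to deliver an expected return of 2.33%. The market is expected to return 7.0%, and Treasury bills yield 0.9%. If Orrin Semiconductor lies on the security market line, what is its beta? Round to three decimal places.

0.234

MRP = 7.0% − 0.9% = 6.10%
β = (E(R) − R_f) / MRP = (2.33% − 0.9%) / 6.1% = 1.43% / 6.1% = 0.234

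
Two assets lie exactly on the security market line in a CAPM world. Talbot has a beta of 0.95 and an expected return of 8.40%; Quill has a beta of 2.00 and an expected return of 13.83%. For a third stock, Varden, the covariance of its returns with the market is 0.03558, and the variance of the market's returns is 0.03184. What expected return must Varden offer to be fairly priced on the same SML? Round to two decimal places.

9.27%

MRP = (13.83% − 8.40%) / (2.00 − 0.95) = 5.1714%
R_f = 8.40% − 0.95 × 5.1714% = 3.4872%
β_Varden = Cov / Var(R_m) = 0.03558 / 0.03184 = 1.1175
E(R_Varden) = R_f + β × MRP = 3.4872% + 1.1175 × 5.1714% = 9.27%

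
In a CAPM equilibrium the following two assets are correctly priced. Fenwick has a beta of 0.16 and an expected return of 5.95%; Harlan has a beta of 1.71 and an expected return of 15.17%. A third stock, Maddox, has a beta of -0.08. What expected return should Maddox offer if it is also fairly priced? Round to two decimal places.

4.52%

MRP (SML slope) = (15.17% − 5.95%) / (1.71 − 0.16) = 9.22% / 1.55 = 5.9484%
R_f (intercept) = 5.95% − 0.16 × 5.9484% = 4.9983%
E(R_Maddox) = R_f + β × MRP = 4.9983% + -0.08 × 5.9484% = 4.52%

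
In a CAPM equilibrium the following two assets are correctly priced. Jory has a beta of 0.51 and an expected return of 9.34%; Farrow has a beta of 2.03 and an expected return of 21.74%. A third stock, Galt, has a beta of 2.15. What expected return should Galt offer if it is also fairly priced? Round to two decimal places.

22.72%

MRP (SML slope) = (21.74% − 9.34%) / (2.03 − 0.51) = 12.40% / 1.52 = 8.1579%
R_f (intercept) = 9.34% − 0.51 × 8.1579% = 5.1795%
E(R_Galt) = R_f + β × MRP = 5.1795% + 2.15 × 8.1579% = 22.72%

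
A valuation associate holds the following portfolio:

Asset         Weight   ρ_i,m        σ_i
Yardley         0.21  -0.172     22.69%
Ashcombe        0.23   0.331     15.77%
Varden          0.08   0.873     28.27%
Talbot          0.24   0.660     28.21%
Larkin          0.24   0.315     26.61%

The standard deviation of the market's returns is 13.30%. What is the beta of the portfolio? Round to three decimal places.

0.664

β_Yardley = -0.172 × 22.69% / 13.30% = -0.2934
β_Ashcombe = 0.331 × 15.77% / 13.30% = 0.3925
β_Varden = 0.873 × 28.27% / 13.30% = 1.8556
β_Talbot = 0.660 × 28.21% / 13.30% = 1.3999
β_Larkin = 0.315 × 26.61% / 13.30% = 0.6302
β_P = Σ w_i β_i = 0.21×-0.2934 + 0.23×0.3925 + 0.08×1.8556 + 0.24×1.3999 + 0.24×0.6302 = 0.6643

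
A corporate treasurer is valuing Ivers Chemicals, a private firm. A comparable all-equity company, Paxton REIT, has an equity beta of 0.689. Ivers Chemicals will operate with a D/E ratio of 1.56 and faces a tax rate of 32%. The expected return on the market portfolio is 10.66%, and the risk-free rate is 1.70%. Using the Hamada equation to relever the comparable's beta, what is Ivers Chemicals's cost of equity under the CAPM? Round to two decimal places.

β_L = β_U × [1 + (1 − t)(D/E)] = 0.689 × [1 + (1 − 0.32) × 1.56]
    = 0.689 × [1 + 0.68 × 1.56] = 0.689 × 2.0608 = 1.4199
MRP = 10.66% − 1.70% = 8.96%
E(R) = R_f + β_L × MRP = 1.70% + 1.4199 × 8.96% = 14.42%

14.42%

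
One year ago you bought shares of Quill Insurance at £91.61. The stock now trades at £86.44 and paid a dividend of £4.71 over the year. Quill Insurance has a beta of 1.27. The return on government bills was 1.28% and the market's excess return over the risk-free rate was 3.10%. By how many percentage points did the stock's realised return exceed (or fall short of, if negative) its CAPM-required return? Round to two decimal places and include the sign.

Realised HPR = (P1 + D1 − P0) / P0 = (86.44 + 4.71 − 91.61) / 91.61 = -0.46 / 91.61 = -0.5021%
CAPM required = R_f + β·MRP = 1.28% + 1.27 × 3.10% = 5.2170%
α = realised − required = -0.5021% − 5.2170% = -5.72%

-5.72%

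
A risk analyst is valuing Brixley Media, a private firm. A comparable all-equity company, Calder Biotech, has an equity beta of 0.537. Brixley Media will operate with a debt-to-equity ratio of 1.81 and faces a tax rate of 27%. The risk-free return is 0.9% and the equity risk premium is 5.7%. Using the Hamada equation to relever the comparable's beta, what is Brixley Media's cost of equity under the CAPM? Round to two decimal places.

8.01%

β_L = β_U × [1 + (1 − t)(D/E)] = 0.537 × [1 + (1 − 0.27) × 1.81]
    = 0.537 × [1 + 0.73 × 1.81] = 0.537 × 2.3213 = 1.2465
E(R) = R_f + β_L × MRP = 0.9% + 1.2465 × 5.7% = 8.01%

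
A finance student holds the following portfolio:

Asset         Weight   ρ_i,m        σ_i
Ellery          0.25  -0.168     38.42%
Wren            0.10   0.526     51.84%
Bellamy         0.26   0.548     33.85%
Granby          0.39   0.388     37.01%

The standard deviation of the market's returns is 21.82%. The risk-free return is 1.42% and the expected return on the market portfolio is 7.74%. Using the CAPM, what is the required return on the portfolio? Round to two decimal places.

β_Ellery = -0.168 × 38.42% / 21.82% = -0.2958
β_Wren = 0.526 × 51.84% / 21.82% = 1.2497
β_Bellamy = 0.548 × 33.85% / 21.82% = 0.8501
β_Granby = 0.388 × 37.01% / 21.82% = 0.6581
β_P = Σ w_i β_i = 0.25×-0.2958 + 0.10×1.2497 + 0.26×0.8501 + 0.39×0.6581 = 0.5287
MRP = 7.74% − 1.42% = 6.32%
E(R_P) = R_f + β_P × MRP = 1.42% + 0.5287 × 6.32% = 4.76%

4.76%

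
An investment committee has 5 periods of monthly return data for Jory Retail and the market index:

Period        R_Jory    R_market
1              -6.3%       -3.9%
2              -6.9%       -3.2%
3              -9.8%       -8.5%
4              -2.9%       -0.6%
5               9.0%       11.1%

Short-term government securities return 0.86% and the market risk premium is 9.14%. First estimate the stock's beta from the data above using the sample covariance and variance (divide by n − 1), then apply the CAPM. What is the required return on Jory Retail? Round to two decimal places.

Mean R_i = (-6.3 − 6.9 − 9.8 − 2.9 + 9.0) / 5 = -3.3800%
Mean R_m = (-3.9 − 3.2 − 8.5 − 0.6 + 11.1) / 5 = -1.0200%
Σ(R_i − R̄_i)(R_m − R̄_m) = 214.3520  ⇒  Cov = 214.3520 / 4 = 53.5880
Σ(R_m − R̄_m)² = 216.0680  ⇒  Var(R_m) = 216.0680 / 4 = 54.0170
β = Cov / Var(R_m) = 53.5880 / 54.0170 = 0.9921
E(R) = R_f + β × MRP = 0.86% + 0.9921 × 9.14% = 9.93%

9.93%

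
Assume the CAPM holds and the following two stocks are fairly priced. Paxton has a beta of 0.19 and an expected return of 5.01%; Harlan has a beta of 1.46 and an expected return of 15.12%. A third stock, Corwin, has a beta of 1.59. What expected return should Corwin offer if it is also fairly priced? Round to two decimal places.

16.15%

MRP (SML slope) = (15.12% − 5.01%) / (1.46 − 0.19) = 10.11% / 1.27 = 7.9606%
R_f (intercept) = 5.01% − 0.19 × 7.9606% = 3.4975%
E(R_Corwin) = R_f + β × MRP = 3.4975% + 1.59 × 7.9606% = 16.15%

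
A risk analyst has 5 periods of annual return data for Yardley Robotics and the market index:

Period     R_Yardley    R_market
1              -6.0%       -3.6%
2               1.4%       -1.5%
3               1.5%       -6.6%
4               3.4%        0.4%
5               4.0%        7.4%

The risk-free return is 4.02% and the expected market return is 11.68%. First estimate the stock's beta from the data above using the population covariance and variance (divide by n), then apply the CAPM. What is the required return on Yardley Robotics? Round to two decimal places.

Mean R_i = (-6.0 + 1.4 + 1.5 + 3.4 + 4.0) / 5 = 0.8600%
Mean R_m = (-3.6 − 1.5 − 6.6 + 0.4 + 7.4) / 5 = -0.7800%
Σ(R_i − R̄_i)(R_m − R̄_m) = 43.9140  ⇒  Cov = 43.9140 / 5 = 8.7828
Σ(R_m − R̄_m)² = 110.6480  ⇒  Var(R_m) = 110.6480 / 5 = 22.1296
β = Cov / Var(R_m) = 8.7828 / 22.1296 = 0.3969
MRP = 11.68% − 4.02% = 7.66%
E(R) = R_f + β × MRP = 4.02% + 0.3969 × 7.66% = 7.06%

7.06%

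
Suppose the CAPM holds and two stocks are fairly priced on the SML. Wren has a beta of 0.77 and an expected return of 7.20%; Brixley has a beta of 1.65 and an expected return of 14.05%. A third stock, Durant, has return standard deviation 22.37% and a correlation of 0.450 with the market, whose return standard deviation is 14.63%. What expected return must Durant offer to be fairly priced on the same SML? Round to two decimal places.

MRP = (14.05% − 7.20%) / (1.65 − 0.77) = 7.7841%
R_f = 7.20% − 0.77 × 7.7841% = 1.2062%
β_Durant = ρ·σ_i/σ_m = 0.450 × 22.37 / 14.63 = 0.6881
E(R_Durant) = R_f + β × MRP = 1.2062% + 0.6881 × 7.7841% = 6.56%

6.56%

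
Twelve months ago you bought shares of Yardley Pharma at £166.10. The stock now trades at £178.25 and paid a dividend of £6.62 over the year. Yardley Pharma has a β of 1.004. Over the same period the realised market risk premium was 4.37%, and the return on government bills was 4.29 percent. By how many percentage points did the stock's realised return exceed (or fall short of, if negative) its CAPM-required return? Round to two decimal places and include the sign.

Realised HPR = (P1 + D1 − P0) / P0 = (178.25 + 6.62 − 166.10) / 166.10 = 18.77 / 166.10 = 11.3004%
CAPM required = R_f + β·MRP = 4.29% + 1.004 × 4.37% = 8.67748%
α = realised − required = 11.3004% − 8.67748% = +2.62%

+2.62%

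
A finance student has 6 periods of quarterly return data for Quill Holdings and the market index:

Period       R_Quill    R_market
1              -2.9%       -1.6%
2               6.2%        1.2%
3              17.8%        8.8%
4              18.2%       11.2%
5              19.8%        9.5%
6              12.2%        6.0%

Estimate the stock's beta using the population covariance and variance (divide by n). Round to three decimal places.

Mean R_i = (-2.9 + 6.2 + 17.8 + 18.2 + 19.8 + 12.2) / 6 = 11.8833%
Mean R_m = (-1.6 + 1.2 + 8.8 + 11.2 + 9.5 + 6.0) / 6 = 5.8500%
Σ(R_i − R̄_i)(R_m − R̄_m) = 216.7550  ⇒  Cov = 216.7550 / 6 = 36.1258
Σ(R_m − R̄_m)² = 127.7950  ⇒  Var(R_m) = 127.7950 / 6 = 21.2992
β = Cov / Var(R_m) = 36.1258 / 21.2992 = 1.6961

1.696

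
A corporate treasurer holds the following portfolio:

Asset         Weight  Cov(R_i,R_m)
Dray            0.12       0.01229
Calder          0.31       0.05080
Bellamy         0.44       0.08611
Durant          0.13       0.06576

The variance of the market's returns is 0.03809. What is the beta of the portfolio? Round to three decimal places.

β_Dray = 0.01229 / 0.03809 = 0.3227
β_Calder = 0.05080 / 0.03809 = 1.3337
β_Bellamy = 0.08611 / 0.03809 = 2.2607
β_Durant = 0.06576 / 0.03809 = 1.7264
β_P = Σ w_i β_i = 0.12×0.3227 + 0.31×1.3337 + 0.44×2.2607 + 0.13×1.7264 = 1.6713

1.671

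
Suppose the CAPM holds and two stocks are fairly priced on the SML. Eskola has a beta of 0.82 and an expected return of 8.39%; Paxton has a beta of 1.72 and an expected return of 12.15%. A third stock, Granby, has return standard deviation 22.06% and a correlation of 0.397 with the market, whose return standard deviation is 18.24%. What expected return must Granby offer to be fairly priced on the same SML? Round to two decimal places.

MRP = (12.15% − 8.39%) / (1.72 − 0.82) = 4.1778%
R_f = 8.39% − 0.82 × 4.1778% = 4.9642%
β_Granby = ρ·σ_i/σ_m = 0.397 × 22.06 / 18.24 = 0.4801
E(R_Granby) = R_f + β × MRP = 4.9642% + 0.4801 × 4.1778% = 6.97%

6.97%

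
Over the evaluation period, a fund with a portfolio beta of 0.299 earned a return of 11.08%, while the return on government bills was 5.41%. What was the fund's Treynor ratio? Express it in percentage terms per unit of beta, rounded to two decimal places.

Treynor = (R_P − R_f) / β_P = (11.08% − 5.41%) / 0.2990 = 5.67% / 0.2990 = 18.96%

18.96%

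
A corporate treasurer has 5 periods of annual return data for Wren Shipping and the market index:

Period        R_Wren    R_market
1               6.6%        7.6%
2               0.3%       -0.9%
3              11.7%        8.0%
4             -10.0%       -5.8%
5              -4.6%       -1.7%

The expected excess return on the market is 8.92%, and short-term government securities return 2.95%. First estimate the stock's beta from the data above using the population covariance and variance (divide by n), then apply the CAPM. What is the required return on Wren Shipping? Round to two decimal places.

15.16%

Mean R_i = (6.6 + 0.3 + 11.7 − 10.0 − 4.6) / 5 = 0.8000%
Mean R_m = (7.6 − 0.9 + 8.0 − 5.8 − 1.7) / 5 = 1.4400%
Σ(R_i − R̄_i)(R_m − R̄_m) = 203.5500  ⇒  Cov = 203.5500 / 5 = 40.7100
Σ(R_m − R̄_m)² = 148.7320  ⇒  Var(R_m) = 148.7320 / 5 = 29.7464
β = Cov / Var(R_m) = 40.7100 / 29.7464 = 1.3686
E(R) = R_f + β × MRP = 2.95% + 1.3686 × 8.92% = 15.16%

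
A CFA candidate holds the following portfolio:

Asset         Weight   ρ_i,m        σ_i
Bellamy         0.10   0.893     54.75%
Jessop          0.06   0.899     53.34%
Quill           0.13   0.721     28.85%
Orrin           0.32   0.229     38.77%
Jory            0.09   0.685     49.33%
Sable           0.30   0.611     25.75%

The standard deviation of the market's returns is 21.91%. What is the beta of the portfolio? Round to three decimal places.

0.962

β_Bellamy = 0.893 × 54.75% / 21.91% = 2.2315
β_Jessop = 0.899 × 53.34% / 21.91% = 2.1886
β_Quill = 0.721 × 28.85% / 21.91% = 0.9494
β_Orrin = 0.229 × 38.77% / 21.91% = 0.4052
β_Jory = 0.685 × 49.33% / 21.91% = 1.5423
β_Sable = 0.611 × 25.75% / 21.91% = 0.7181
β_P = Σ w_i β_i = 0.10×2.2315 + 0.06×2.1886 + 0.13×0.9494 + 0.32×0.4052 + 0.09×1.5423 + 0.30×0.7181 = 0.9618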